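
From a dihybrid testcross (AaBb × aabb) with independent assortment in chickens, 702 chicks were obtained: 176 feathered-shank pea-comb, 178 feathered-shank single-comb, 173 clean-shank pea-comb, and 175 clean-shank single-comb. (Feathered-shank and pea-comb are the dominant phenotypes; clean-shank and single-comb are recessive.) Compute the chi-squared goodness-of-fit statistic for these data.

A dihybrid testcross with independent assortment gives a 1:1:1:1 ratio.
The 1:1:1:1 ratio has 4 parts, so with N = 702 the expected counts are:
  feathered-shank pea-comb: 702 × 1/4 = 175.5
  feathered-shank single-comb: 702 × 1/4 = 175.5
  clean-shank pea-comb: 702 × 1/4 = 175.5
  clean-shank single-comb: 702 × 1/4 = 175.5
χ² = Σ (O − E)² / E
  feathered-shank pea-comb: (176 − 175.5)² / 175.5 = 0.0014
  feathered-shank single-comb: (178 − 175.5)² / 175.5 = 0.0356
  clean-shank pea-comb: (173 − 175.5)² / 175.5 = 0.0356
  clean-shank single-comb: (175 − 175.5)² / 175.5 = 0.0014
χ² = 0.0014 + 0.0356 + 0.0356 + 0.0014 = 0.074

0.074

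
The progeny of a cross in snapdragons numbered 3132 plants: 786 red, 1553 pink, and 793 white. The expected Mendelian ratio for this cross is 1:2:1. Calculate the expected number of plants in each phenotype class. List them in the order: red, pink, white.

The 1:2:1 ratio has 4 parts, so with N = 3132 the expected counts are:
  red: 3132 × 1/4 = 783
  pink: 3132 × 2/4 = 1566
  white: 3132 × 1/4 = 783

783, 1566, 783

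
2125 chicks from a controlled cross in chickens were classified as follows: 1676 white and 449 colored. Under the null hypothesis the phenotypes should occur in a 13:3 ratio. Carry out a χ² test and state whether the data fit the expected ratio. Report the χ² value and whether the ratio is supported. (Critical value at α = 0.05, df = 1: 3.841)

Under the 13:3 hypothesis (Σ ratio = 16, N = 2125):
  white: 2125 × 13/16 = 1726.5625
  colored: 2125 × 3/16 = 398.4375
χ² = Σ (O − E)² / E
  white: (1676 − 1726.5625)² / 1726.5625 = 1.4807
  colored: (449 − 398.4375)² / 398.4375 = 6.4165
χ² = 1.4807 + 6.4165 = 7.8972 ≈ 7.897
Degrees of freedom = 2 − 1 = 1; critical value at α = 0.05 is 3.841.
Since 7.897 > 3.841, we reject the null hypothesis — the data do not fit the 13:3 ratio.

7.897; not consistent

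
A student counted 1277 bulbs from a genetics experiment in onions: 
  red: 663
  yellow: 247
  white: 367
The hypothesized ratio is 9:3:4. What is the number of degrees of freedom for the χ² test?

A goodness-of-fit test with 3 phenotype classes has df = 3 − 1 = 2.

2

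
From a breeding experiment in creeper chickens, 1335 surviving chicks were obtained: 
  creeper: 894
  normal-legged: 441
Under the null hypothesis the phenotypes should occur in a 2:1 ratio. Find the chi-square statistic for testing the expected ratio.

Expected counts for N = 1335 under a 2:1 ratio (total parts = 3):
  creeper: 1335 × 2/3 = 890
  normal-legged: 1335 × 1/3 = 445
χ² = Σ (O − E)² / E
  creeper: (894 − 890)² / 890 = 0.0180
  normal-legged: (441 − 445)² / 445 = 0.0360
χ² = 0.0180 + 0.0360 = 0.054

0.054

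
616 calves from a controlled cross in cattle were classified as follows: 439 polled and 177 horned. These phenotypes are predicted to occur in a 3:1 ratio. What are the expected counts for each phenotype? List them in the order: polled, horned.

Expected counts for N = 616 under a 3:1 ratio (total parts = 4):
  polled: 616 × 3/4 = 462
  horned: 616 × 1/4 = 154

462, 154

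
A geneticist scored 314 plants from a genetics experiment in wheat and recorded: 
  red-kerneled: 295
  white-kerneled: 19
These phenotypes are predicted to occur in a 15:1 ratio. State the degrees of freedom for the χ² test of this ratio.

A goodness-of-fit test with 2 phenotype classes has df = 2 − 1 = 1.

1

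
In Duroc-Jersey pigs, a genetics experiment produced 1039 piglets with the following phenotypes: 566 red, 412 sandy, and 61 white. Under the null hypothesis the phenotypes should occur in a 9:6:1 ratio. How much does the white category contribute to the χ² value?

Expected counts for N = 1039 under a 9:6:1 ratio (total parts = 16):
  red: 1039 × 9/16 = 584.4375
  sandy: 1039 × 6/16 = 389.625
  white: 1039 × 1/16 = 64.9375
Contribution of white: (61 − 64.9375)² / 64.9375 = 0.2388

0.239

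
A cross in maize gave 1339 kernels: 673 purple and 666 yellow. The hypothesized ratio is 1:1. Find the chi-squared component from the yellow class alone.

Total ratio parts = 2. Expected numbers out of 1339:
  purple: 1339 × 1/2 = 669.5
  yellow: 1339 × 1/2 = 669.5
Contribution of yellow: (666 − 669.5)² / 669.5 = 0.0183

0.018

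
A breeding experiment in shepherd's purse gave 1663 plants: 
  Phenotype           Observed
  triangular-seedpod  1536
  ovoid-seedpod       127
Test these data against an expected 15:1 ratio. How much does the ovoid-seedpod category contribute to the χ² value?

Total ratio parts = 16. Expected numbers out of 1663:
  triangular-seedpod: 1663 × 15/16 = 1559.0625
  ovoid-seedpod: 1663 × 1/16 = 103.9375
Contribution of ovoid-seedpod: (127 − 103.9375)² / 103.9375 = 5.1173

5.117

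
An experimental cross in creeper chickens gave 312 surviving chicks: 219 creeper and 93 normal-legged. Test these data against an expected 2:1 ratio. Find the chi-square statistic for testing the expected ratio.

1.745

Total ratio parts = 3. Expected numbers out of 312:
  creeper: 312 × 2/3 = 208
  normal-legged: 312 × 1/3 = 104
χ² = Σ (O − E)² / E
  creeper: (219 − 208)² / 208 = 0.5817
  normal-legged: (93 − 104)² / 104 = 1.1635
χ² = 0.5817 + 1.1635 = 1.7452 ≈ 1.745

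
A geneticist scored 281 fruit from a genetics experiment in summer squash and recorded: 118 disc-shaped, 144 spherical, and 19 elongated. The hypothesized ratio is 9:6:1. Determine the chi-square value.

Under the 9:6:1 hypothesis (Σ ratio = 16, N = 281):
  disc-shaped: 281 × 9/16 = 158.0625
  spherical: 281 × 6/16 = 105.375
  elongated: 281 × 1/16 = 17.5625
χ² = Σ (O − E)² / E
  disc-shaped: (118 − 158.0625)² / 158.0625 = 10.1542
  spherical: (144 − 105.375)² / 105.375 = 14.1579
  elongated: (19 − 17.5625)² / 17.5625 = 0.1177
χ² = 10.1542 + 14.1579 + 0.1177 = 24.4298 ≈ 24.430

24.430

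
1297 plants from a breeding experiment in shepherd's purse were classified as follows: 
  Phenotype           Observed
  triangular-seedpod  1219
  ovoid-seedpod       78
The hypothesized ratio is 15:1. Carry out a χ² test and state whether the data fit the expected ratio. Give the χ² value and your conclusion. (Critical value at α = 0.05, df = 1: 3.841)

The 15:1 ratio has 16 parts, so with N = 1297 the expected counts are:
  triangular-seedpod: 1297 × 15/16 = 1215.9375
  ovoid-seedpod: 1297 × 1/16 = 81.0625
χ² = Σ (O − E)² / E
  triangular-seedpod: (1219 − 1215.9375)² / 1215.9375 = 0.0077
  ovoid-seedpod: (78 − 81.0625)² / 81.0625 = 0.1157
χ² = 0.0077 + 0.1157 = 0.1234 ≈ 0.123
Degrees of freedom = 2 − 1 = 1; critical value at α = 0.05 is 3.841.
Since 0.123 < 3.841, we fail to reject the null hypothesis — the data are consistent with the 15:1 ratio.

0.123; consistent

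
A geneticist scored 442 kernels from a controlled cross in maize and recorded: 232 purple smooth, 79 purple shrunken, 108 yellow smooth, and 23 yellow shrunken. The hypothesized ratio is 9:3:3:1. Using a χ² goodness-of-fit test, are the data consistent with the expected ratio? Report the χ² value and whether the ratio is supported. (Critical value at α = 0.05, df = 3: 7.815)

Total ratio parts = 16. Expected numbers out of 442:
  purple smooth: 442 × 9/16 = 248.625
  purple shrunken: 442 × 3/16 = 82.875
  yellow smooth: 442 × 3/16 = 82.875
  yellow shrunken: 442 × 1/16 = 27.625
χ² = Σ (O − E)² / E
  purple smooth: (232 − 248.625)² / 248.625 = 1.1117
  purple shrunken: (79 − 82.875)² / 82.875 = 0.1812
  yellow smooth: (108 − 82.875)² / 82.875 = 7.6171
  yellow shrunken: (23 − 27.625)² / 27.625 = 0.7743
χ² = 1.1117 + 0.1812 + 7.6171 + 0.7743 = 9.6843 ≈ 9.684
Degrees of freedom = 4 − 1 = 3; critical value at α = 0.05 is 7.815.
Since 9.684 > 7.815, we reject the null hypothesis — the data do not fit the 9:3:3:1 ratio.

9.684; not consistent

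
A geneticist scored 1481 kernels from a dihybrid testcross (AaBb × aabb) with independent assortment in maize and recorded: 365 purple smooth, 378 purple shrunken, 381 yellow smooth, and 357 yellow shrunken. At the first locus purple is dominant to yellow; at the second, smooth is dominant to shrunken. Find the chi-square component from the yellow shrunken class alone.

A dihybrid testcross with independent assortment gives a 1:1:1:1 ratio.
Under the 1:1:1:1 hypothesis (Σ ratio = 4, N = 1481):
  purple smooth: 1481 × 1/4 = 370.25
  purple shrunken: 1481 × 1/4 = 370.25
  yellow smooth: 1481 × 1/4 = 370.25
  yellow shrunken: 1481 × 1/4 = 370.25
Contribution of yellow shrunken: (357 − 370.25)² / 370.25 = 0.4742

0.474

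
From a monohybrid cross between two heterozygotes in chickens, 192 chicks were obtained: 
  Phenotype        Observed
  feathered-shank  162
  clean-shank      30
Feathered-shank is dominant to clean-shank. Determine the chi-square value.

9.000

For a monohybrid cross between heterozygotes with complete dominance, the expected phenotypic ratio is 3:1.
The 3:1 ratio has 4 parts, so with N = 192 the expected counts are:
  feathered-shank: 192 × 3/4 = 144
  clean-shank: 192 × 1/4 = 48
χ² = Σ (O − E)² / E
  feathered-shank: (162 − 144)² / 144 = 2.2500
  clean-shank: (30 − 48)² / 48 = 6.7500
χ² = 2.2500 + 6.7500 = 9.000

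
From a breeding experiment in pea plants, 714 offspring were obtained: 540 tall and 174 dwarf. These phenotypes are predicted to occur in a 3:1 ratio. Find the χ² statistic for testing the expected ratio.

0.151

Expected counts for N = 714 under a 3:1 ratio (total parts = 4):
  tall: 714 × 3/4 = 535.5
  dwarf: 714 × 1/4 = 178.5
χ² = Σ (O − E)² / E
  tall: (540 − 535.5)² / 535.5 = 0.0378
  dwarf: (174 − 178.5)² / 178.5 = 0.1134
χ² = 0.0378 + 0.1134 = 0.1512 ≈ 0.151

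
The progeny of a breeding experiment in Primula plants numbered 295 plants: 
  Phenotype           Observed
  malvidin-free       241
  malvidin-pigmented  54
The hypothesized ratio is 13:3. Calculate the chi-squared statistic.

0.038

Expected counts for N = 295 under a 13:3 ratio (total parts = 16):
  malvidin-free: 295 × 13/16 = 239.6875
  malvidin-pigmented: 295 × 3/16 = 55.3125
χ² = Σ (O − E)² / E
  malvidin-free: (241 − 239.6875)² / 239.6875 = 0.0072
  malvidin-pigmented: (54 − 55.3125)² / 55.3125 = 0.0311
χ² = 0.0072 + 0.0311 = 0.0383 ≈ 0.038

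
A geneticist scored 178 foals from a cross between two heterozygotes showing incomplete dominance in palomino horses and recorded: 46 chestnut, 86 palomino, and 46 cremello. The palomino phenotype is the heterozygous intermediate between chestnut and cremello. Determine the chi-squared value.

With incomplete dominance, a heterozygote × heterozygote cross gives a 1:2:1 phenotypic ratio.
The 1:2:1 ratio has 4 parts, so with N = 178 the expected counts are:
  chestnut: 178 × 1/4 = 44.5
  palomino: 178 × 2/4 = 89
  cremello: 178 × 1/4 = 44.5
χ² = Σ (O − E)² / E
  chestnut: (46 − 44.5)² / 44.5 = 0.0506
  palomino: (86 − 89)² / 89 = 0.1011
  cremello: (46 − 44.5)² / 44.5 = 0.0506
χ² = 0.0506 + 0.1011 + 0.0506 = 0.2023 ≈ 0.202

0.202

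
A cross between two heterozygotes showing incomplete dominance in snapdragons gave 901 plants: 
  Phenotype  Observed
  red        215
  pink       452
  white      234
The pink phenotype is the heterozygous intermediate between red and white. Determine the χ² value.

0.811

With incomplete dominance, a heterozygote × heterozygote cross gives a 1:2:1 phenotypic ratio.
Expected counts for N = 901 under a 1:2:1 ratio (total parts = 4):
  red: 901 × 1/4 = 225.25
  pink: 901 × 2/4 = 450.5
  white: 901 × 1/4 = 225.25
χ² = Σ (O − E)² / E
  red: (215 − 225.25)² / 225.25 = 0.4664
  pink: (452 − 450.5)² / 450.5 = 0.0050
  white: (234 − 225.25)² / 225.25 = 0.3399
χ² = 0.4664 + 0.0050 + 0.3399 = 0.8113 ≈ 0.811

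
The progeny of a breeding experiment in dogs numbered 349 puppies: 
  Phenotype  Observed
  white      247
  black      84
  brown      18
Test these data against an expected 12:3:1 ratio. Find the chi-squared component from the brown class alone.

Under the 12:3:1 hypothesis (Σ ratio = 16, N = 349):
  white: 349 × 12/16 = 261.75
  black: 349 × 3/16 = 65.4375
  brown: 349 × 1/16 = 21.8125
Contribution of brown: (18 − 21.8125)² / 21.8125 = 0.6664

0.666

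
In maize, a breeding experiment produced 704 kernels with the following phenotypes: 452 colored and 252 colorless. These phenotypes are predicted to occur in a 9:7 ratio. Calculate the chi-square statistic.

Total ratio parts = 16. Expected numbers out of 704:
  colored: 704 × 9/16 = 396
  colorless: 704 × 7/16 = 308
χ² = Σ (O − E)² / E
  colored: (452 − 396)² / 396 = 7.9192
  colorless: (252 − 308)² / 308 = 10.1818
χ² = 7.9192 + 10.1818 = 18.101

18.101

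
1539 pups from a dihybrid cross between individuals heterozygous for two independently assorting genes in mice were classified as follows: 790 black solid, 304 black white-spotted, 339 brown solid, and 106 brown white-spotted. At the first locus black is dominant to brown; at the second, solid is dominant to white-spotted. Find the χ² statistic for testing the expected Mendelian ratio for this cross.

17.260

A dihybrid F₂ with independent assortment and complete dominance at both loci gives a 9:3:3:1 phenotypic ratio.
The 9:3:3:1 ratio has 16 parts, so with N = 1539 the expected counts are:
  black solid: 1539 × 9/16 = 865.6875
  black white-spotted: 1539 × 3/16 = 288.5625
  brown solid: 1539 × 3/16 = 288.5625
  brown white-spotted: 1539 × 1/16 = 96.1875
χ² = Σ (O − E)² / E
  black solid: (790 − 865.6875)² / 865.6875 = 6.6174
  black white-spotted: (304 − 288.5625)² / 288.5625 = 0.8259
  brown solid: (339 − 288.5625)² / 288.5625 = 8.8159
  brown white-spotted: (106 − 96.1875)² / 96.1875 = 1.0010
χ² = 6.6174 + 0.8259 + 8.8159 + 1.0010 = 17.2602 ≈ 17.260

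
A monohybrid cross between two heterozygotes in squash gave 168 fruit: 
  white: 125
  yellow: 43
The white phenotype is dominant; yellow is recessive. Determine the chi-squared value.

For a monohybrid cross between heterozygotes with complete dominance, the expected phenotypic ratio is 3:1.
Total ratio parts = 4. Expected numbers out of 168:
  white: 168 × 3/4 = 126
  yellow: 168 × 1/4 = 42
χ² = Σ (O − E)² / E
  white: (125 − 126)² / 126 = 0.0079
  yellow: (43 − 42)² / 42 = 0.0238
χ² = 0.0079 + 0.0238 = 0.0317 ≈ 0.032

0.032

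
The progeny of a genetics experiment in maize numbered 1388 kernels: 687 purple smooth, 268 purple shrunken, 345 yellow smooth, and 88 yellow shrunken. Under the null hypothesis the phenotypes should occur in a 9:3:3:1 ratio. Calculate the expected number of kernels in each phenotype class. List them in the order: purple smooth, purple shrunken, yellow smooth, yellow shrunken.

Expected counts for N = 1388 under a 9:3:3:1 ratio (total parts = 16):
  purple smooth: 1388 × 9/16 = 780.75
  purple shrunken: 1388 × 3/16 = 260.25
  yellow smooth: 1388 × 3/16 = 260.25
  yellow shrunken: 1388 × 1/16 = 86.75

780.75, 260.25, 260.25, 86.75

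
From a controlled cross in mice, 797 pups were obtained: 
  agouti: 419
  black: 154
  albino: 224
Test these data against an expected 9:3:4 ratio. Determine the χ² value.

5.130

Total ratio parts = 16. Expected numbers out of 797:
  agouti: 797 × 9/16 = 448.3125
  black: 797 × 3/16 = 149.4375
  albino: 797 × 4/16 = 199.25
χ² = Σ (O − E)² / E
  agouti: (419 − 448.3125)² / 448.3125 = 1.9166
  black: (154 − 149.4375)² / 149.4375 = 0.1393
  albino: (224 − 199.25)² / 199.25 = 3.0743
χ² = 1.9166 + 0.1393 + 3.0743 = 5.1302 ≈ 5.130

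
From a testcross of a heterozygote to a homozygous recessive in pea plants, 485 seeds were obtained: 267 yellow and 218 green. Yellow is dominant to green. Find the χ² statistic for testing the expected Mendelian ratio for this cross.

4.951

A testcross of a heterozygote (Aa × aa) gives a 1:1 phenotypic ratio.
The 1:1 ratio has 2 parts, so with N = 485 the expected counts are:
  yellow: 485 × 1/2 = 242.5
  green: 485 × 1/2 = 242.5
χ² = Σ (O − E)² / E
  yellow: (267 − 242.5)² / 242.5 = 2.4753
  green: (218 − 242.5)² / 242.5 = 2.4753
χ² = 2.4753 + 2.4753 = 4.9506 ≈ 4.951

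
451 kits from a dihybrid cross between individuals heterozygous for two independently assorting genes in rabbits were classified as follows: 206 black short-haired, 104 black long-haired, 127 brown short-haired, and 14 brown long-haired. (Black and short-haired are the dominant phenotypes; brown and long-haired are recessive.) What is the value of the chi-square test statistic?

A dihybrid F₂ with independent assortment and complete dominance at both loci gives a 9:3:3:1 phenotypic ratio.
The 9:3:3:1 ratio has 16 parts, so with N = 451 the expected counts are:
  black short-haired: 451 × 9/16 = 253.6875
  black long-haired: 451 × 3/16 = 84.5625
  brown short-haired: 451 × 3/16 = 84.5625
  brown long-haired: 451 × 1/16 = 28.1875
χ² = Σ (O − E)² / E
  black short-haired: (206 − 253.6875)² / 253.6875 = 8.9642
  black long-haired: (104 − 84.5625)² / 84.5625 = 4.4679
  brown short-haired: (127 − 84.5625)² / 84.5625 = 21.2972
  brown long-haired: (14 − 28.1875)² / 28.1875 = 7.1409
χ² = 8.9642 + 4.4679 + 21.2972 + 7.1409 = 41.8702 ≈ 41.870

41.870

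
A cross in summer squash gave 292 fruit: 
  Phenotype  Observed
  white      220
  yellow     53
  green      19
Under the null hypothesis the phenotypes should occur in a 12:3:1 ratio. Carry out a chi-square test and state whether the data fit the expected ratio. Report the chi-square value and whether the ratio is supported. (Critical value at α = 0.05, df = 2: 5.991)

Under the 12:3:1 hypothesis (Σ ratio = 16, N = 292):
  white: 292 × 12/16 = 219
  yellow: 292 × 3/16 = 54.75
  green: 292 × 1/16 = 18.25
χ² = Σ (O − E)² / E
  white: (220 − 219)² / 219 = 0.0046
  yellow: (53 − 54.75)² / 54.75 = 0.0559
  green: (19 − 18.25)² / 18.25 = 0.0308
χ² = 0.0046 + 0.0559 + 0.0308 = 0.0913 ≈ 0.091
Degrees of freedom = 3 − 1 = 2; critical value at α = 0.05 is 5.991.
Since 0.091 < 5.991, we fail to reject the null hypothesis — the data are consistent with the 12:3:1 ratio.

0.091; consistent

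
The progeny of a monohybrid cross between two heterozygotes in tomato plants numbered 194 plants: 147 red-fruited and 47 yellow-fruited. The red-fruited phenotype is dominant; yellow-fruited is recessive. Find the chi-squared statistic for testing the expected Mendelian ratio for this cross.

For a monohybrid cross between heterozygotes with complete dominance, the expected phenotypic ratio is 3:1.
Expected counts for N = 194 under a 3:1 ratio (total parts = 4):
  red-fruited: 194 × 3/4 = 145.5
  yellow-fruited: 194 × 1/4 = 48.5
χ² = Σ (O − E)² / E
  red-fruited: (147 − 145.5)² / 145.5 = 0.0155
  yellow-fruited: (47 − 48.5)² / 48.5 = 0.0464
χ² = 0.0155 + 0.0464 = 0.0619 ≈ 0.062

0.062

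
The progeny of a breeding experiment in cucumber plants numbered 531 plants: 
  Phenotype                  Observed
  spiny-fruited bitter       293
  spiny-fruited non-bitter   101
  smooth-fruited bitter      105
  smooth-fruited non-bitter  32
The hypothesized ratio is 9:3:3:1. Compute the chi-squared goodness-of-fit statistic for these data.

Total ratio parts = 16. Expected numbers out of 531:
  spiny-fruited bitter: 531 × 9/16 = 298.6875
  spiny-fruited non-bitter: 531 × 3/16 = 99.5625
  smooth-fruited bitter: 531 × 3/16 = 99.5625
  smooth-fruited non-bitter: 531 × 1/16 = 33.1875
χ² = Σ (O − E)² / E
  spiny-fruited bitter: (293 − 298.6875)² / 298.6875 = 0.1083
  spiny-fruited non-bitter: (101 − 99.5625)² / 99.5625 = 0.0208
  smooth-fruited bitter: (105 − 99.5625)² / 99.5625 = 0.2970
  smooth-fruited non-bitter: (32 − 33.1875)² / 33.1875 = 0.0425
χ² = 0.1083 + 0.0208 + 0.2970 + 0.0425 = 0.4686 ≈ 0.469

0.469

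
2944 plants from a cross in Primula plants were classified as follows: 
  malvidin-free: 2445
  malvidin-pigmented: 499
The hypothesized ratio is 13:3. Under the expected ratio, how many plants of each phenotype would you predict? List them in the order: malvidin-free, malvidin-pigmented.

2392, 552

The 13:3 ratio has 16 parts, so with N = 2944 the expected counts are:
  malvidin-free: 2944 × 13/16 = 2392
  malvidin-pigmented: 2944 × 3/16 = 552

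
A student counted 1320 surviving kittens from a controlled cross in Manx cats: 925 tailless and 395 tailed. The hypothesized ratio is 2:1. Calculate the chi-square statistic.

Under the 2:1 hypothesis (Σ ratio = 3, N = 1320):
  tailless: 1320 × 2/3 = 880
  tailed: 1320 × 1/3 = 440
χ² = Σ (O − E)² / E
  tailless: (925 − 880)² / 880 = 2.3011
  tailed: (395 − 440)² / 440 = 4.6023
χ² = 2.3011 + 4.6023 = 6.9034 ≈ 6.903

6.903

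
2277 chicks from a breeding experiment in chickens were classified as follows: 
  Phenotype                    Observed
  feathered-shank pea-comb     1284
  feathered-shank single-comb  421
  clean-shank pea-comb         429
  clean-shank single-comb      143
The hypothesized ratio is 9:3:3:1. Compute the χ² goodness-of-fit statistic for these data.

0.104

The 9:3:3:1 ratio has 16 parts, so with N = 2277 the expected counts are:
  feathered-shank pea-comb: 2277 × 9/16 = 1280.8125
  feathered-shank single-comb: 2277 × 3/16 = 426.9375
  clean-shank pea-comb: 2277 × 3/16 = 426.9375
  clean-shank single-comb: 2277 × 1/16 = 142.3125
χ² = Σ (O − E)² / E
  feathered-shank pea-comb: (1284 − 1280.8125)² / 1280.8125 = 0.0079
  feathered-shank single-comb: (421 − 426.9375)² / 426.9375 = 0.0826
  clean-shank pea-comb: (429 − 426.9375)² / 426.9375 = 0.0100
  clean-shank single-comb: (143 − 142.3125)² / 142.3125 = 0.0033
χ² = 0.0079 + 0.0826 + 0.0100 + 0.0033 = 0.1038 ≈ 0.104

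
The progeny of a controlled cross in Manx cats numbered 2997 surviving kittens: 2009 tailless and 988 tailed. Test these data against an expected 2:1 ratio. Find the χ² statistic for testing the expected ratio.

0.182

Expected counts for N = 2997 under a 2:1 ratio (total parts = 3):
  tailless: 2997 × 2/3 = 1998
  tailed: 2997 × 1/3 = 999
χ² = Σ (O − E)² / E
  tailless: (2009 − 1998)² / 1998 = 0.0606
  tailed: (988 − 999)² / 999 = 0.1211
χ² = 0.0606 + 0.1211 = 0.1817 ≈ 0.182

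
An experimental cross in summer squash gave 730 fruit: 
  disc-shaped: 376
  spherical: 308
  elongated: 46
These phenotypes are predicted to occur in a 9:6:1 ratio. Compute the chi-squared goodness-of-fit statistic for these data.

7.208

Expected counts for N = 730 under a 9:6:1 ratio (total parts = 16):
  disc-shaped: 730 × 9/16 = 410.625
  spherical: 730 × 6/16 = 273.75
  elongated: 730 × 1/16 = 45.625
χ² = Σ (O − E)² / E
  disc-shaped: (376 − 410.625)² / 410.625 = 2.9197
  spherical: (308 − 273.75)² / 273.75 = 4.2852
  elongated: (46 − 45.625)² / 45.625 = 0.0031
χ² = 2.9197 + 4.2852 + 0.0031 = 7.208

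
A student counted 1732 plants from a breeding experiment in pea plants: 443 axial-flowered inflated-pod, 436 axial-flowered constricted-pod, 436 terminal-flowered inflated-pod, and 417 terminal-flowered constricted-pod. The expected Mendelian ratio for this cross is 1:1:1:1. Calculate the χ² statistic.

0.864

Expected counts for N = 1732 under a 1:1:1:1 ratio (total parts = 4):
  axial-flowered inflated-pod: 1732 × 1/4 = 433
  axial-flowered constricted-pod: 1732 × 1/4 = 433
  terminal-flowered inflated-pod: 1732 × 1/4 = 433
  terminal-flowered constricted-pod: 1732 × 1/4 = 433
χ² = Σ (O − E)² / E
  axial-flowered inflated-pod: (443 − 433)² / 433 = 0.2309
  axial-flowered constricted-pod: (436 − 433)² / 433 = 0.0208
  terminal-flowered inflated-pod: (436 − 433)² / 433 = 0.0208
  terminal-flowered constricted-pod: (417 − 433)² / 433 = 0.5912
χ² = 0.2309 + 0.0208 + 0.0208 + 0.5912 = 0.8637 ≈ 0.864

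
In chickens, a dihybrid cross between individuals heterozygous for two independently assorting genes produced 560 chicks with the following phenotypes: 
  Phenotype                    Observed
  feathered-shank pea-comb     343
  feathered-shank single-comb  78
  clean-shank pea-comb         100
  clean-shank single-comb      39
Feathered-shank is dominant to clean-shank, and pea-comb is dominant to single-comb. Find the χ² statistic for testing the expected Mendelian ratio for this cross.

A dihybrid F₂ with independent assortment and complete dominance at both loci gives a 9:3:3:1 phenotypic ratio.
Under the 9:3:3:1 hypothesis (Σ ratio = 16, N = 560):
  feathered-shank pea-comb: 560 × 9/16 = 315
  feathered-shank single-comb: 560 × 3/16 = 105
  clean-shank pea-comb: 560 × 3/16 = 105
  clean-shank single-comb: 560 × 1/16 = 35
χ² = Σ (O − E)² / E
  feathered-shank pea-comb: (343 − 315)² / 315 = 2.4889
  feathered-shank single-comb: (78 − 105)² / 105 = 6.9429
  clean-shank pea-comb: (100 − 105)² / 105 = 0.2381
  clean-shank single-comb: (39 − 35)² / 35 = 0.4571
χ² = 2.4889 + 6.9429 + 0.2381 + 0.4571 = 10.127

10.127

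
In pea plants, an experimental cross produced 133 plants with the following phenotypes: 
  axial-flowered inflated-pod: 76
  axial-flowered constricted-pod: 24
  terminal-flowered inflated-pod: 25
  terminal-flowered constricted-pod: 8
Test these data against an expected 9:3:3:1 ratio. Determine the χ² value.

The 9:3:3:1 ratio has 16 parts, so with N = 133 the expected counts are:
  axial-flowered inflated-pod: 133 × 9/16 = 74.8125
  axial-flowered constricted-pod: 133 × 3/16 = 24.9375
  terminal-flowered inflated-pod: 133 × 3/16 = 24.9375
  terminal-flowered constricted-pod: 133 × 1/16 = 8.3125
χ² = Σ (O − E)² / E
  axial-flowered inflated-pod: (76 − 74.8125)² / 74.8125 = 0.0188
  axial-flowered constricted-pod: (24 − 24.9375)² / 24.9375 = 0.0352
  terminal-flowered inflated-pod: (25 − 24.9375)² / 24.9375 = 0.0002
  terminal-flowered constricted-pod: (8 − 8.3125)² / 8.3125 = 0.0117
χ² = 0.0188 + 0.0352 + 0.0002 + 0.0117 = 0.0659 ≈ 0.066

0.066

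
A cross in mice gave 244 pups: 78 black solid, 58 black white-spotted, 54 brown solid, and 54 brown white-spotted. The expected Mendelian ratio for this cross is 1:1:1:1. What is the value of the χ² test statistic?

6.492

Total ratio parts = 4. Expected numbers out of 244:
  black solid: 244 × 1/4 = 61
  black white-spotted: 244 × 1/4 = 61
  brown solid: 244 × 1/4 = 61
  brown white-spotted: 244 × 1/4 = 61
χ² = Σ (O − E)² / E
  black solid: (78 − 61)² / 61 = 4.7377
  black white-spotted: (58 − 61)² / 61 = 0.1475
  brown solid: (54 − 61)² / 61 = 0.8033
  brown white-spotted: (54 − 61)² / 61 = 0.8033
χ² = 4.7377 + 0.1475 + 0.8033 + 0.8033 = 6.4918 ≈ 6.492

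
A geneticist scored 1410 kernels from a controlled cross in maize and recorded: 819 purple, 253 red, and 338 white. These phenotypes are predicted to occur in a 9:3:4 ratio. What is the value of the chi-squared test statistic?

1.930

The 9:3:4 ratio has 16 parts, so with N = 1410 the expected counts are:
  purple: 1410 × 9/16 = 793.125
  red: 1410 × 3/16 = 264.375
  white: 1410 × 4/16 = 352.5
χ² = Σ (O − E)² / E
  purple: (819 − 793.125)² / 793.125 = 0.8441
  red: (253 − 264.375)² / 264.375 = 0.4894
  white: (338 − 352.5)² / 352.5 = 0.5965
χ² = 0.8441 + 0.4894 + 0.5965 = 1.930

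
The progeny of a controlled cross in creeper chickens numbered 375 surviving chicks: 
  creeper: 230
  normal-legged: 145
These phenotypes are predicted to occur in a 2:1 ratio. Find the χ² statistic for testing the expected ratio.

4.800

Expected counts for N = 375 under a 2:1 ratio (total parts = 3):
  creeper: 375 × 2/3 = 250
  normal-legged: 375 × 1/3 = 125
χ² = Σ (O − E)² / E
  creeper: (230 − 250)² / 250 = 1.6000
  normal-legged: (145 − 125)² / 125 = 3.2000
χ² = 1.6000 + 3.2000 = 4.800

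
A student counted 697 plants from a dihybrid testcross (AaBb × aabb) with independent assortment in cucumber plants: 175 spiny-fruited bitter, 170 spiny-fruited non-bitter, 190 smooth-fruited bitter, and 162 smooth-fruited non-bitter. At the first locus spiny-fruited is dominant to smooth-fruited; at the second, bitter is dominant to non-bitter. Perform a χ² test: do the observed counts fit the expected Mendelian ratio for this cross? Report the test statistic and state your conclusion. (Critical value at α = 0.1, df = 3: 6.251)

2.392; consistent

A dihybrid testcross with independent assortment gives a 1:1:1:1 ratio.
Total ratio parts = 4. Expected numbers out of 697:
  spiny-fruited bitter: 697 × 1/4 = 174.25
  spiny-fruited non-bitter: 697 × 1/4 = 174.25
  smooth-fruited bitter: 697 × 1/4 = 174.25
  smooth-fruited non-bitter: 697 × 1/4 = 174.25
χ² = Σ (O − E)² / E
  spiny-fruited bitter: (175 − 174.25)² / 174.25 = 0.0032
  spiny-fruited non-bitter: (170 − 174.25)² / 174.25 = 0.1037
  smooth-fruited bitter: (190 − 174.25)² / 174.25 = 1.4236
  smooth-fruited non-bitter: (162 − 174.25)² / 174.25 = 0.8612
χ² = 0.0032 + 0.1037 + 1.4236 + 0.8612 = 2.3917 ≈ 2.392
Degrees of freedom = 4 − 1 = 3; critical value at α = 0.1 is 6.251.
Since 2.392 < 6.251, we fail to reject the null hypothesis — the data are consistent with the 1:1:1:1 ratio.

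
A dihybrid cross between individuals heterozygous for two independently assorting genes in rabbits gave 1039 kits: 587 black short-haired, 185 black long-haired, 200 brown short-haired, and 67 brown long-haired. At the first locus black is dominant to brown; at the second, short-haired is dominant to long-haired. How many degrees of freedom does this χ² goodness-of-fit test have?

A dihybrid F₂ with independent assortment and complete dominance at both loci gives a 9:3:3:1 phenotypic ratio.
A goodness-of-fit test with 4 phenotype classes has df = 4 − 1 = 3.

3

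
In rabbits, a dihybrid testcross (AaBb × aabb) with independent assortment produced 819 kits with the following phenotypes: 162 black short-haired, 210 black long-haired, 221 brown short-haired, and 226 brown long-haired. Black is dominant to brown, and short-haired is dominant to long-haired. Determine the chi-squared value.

A dihybrid testcross with independent assortment gives a 1:1:1:1 ratio.
Total ratio parts = 4. Expected numbers out of 819:
  black short-haired: 819 × 1/4 = 204.75
  black long-haired: 819 × 1/4 = 204.75
  brown short-haired: 819 × 1/4 = 204.75
  brown long-haired: 819 × 1/4 = 204.75
χ² = Σ (O − E)² / E
  black short-haired: (162 − 204.75)² / 204.75 = 8.9258
  black long-haired: (210 − 204.75)² / 204.75 = 0.1346
  brown short-haired: (221 − 204.75)² / 204.75 = 1.2897
  brown long-haired: (226 − 204.75)² / 204.75 = 2.2054
χ² = 8.9258 + 0.1346 + 1.2897 + 2.2054 = 12.5555 ≈ 12.556

12.556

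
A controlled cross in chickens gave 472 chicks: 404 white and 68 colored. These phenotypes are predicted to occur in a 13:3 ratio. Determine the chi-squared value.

Under the 13:3 hypothesis (Σ ratio = 16, N = 472):
  white: 472 × 13/16 = 383.5
  colored: 472 × 3/16 = 88.5
χ² = Σ (O − E)² / E
  white: (404 − 383.5)² / 383.5 = 1.0958
  colored: (68 − 88.5)² / 88.5 = 4.7486
χ² = 1.0958 + 4.7486 = 5.8444 ≈ 5.844

5.844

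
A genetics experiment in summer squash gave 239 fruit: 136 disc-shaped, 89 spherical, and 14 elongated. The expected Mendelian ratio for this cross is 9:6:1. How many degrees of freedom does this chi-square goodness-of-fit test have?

2

A goodness-of-fit test with 3 phenotype classes has df = 3 − 1 = 2.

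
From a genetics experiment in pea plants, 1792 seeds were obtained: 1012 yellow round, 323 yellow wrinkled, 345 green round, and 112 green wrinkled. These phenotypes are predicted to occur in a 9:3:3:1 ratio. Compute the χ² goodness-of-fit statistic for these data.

0.760

Expected counts for N = 1792 under a 9:3:3:1 ratio (total parts = 16):
  yellow round: 1792 × 9/16 = 1008
  yellow wrinkled: 1792 × 3/16 = 336
  green round: 1792 × 3/16 = 336
  green wrinkled: 1792 × 1/16 = 112
χ² = Σ (O − E)² / E
  yellow round: (1012 − 1008)² / 1008 = 0.0159
  yellow wrinkled: (323 − 336)² / 336 = 0.5030
  green round: (345 − 336)² / 336 = 0.2411
  green wrinkled: (112 − 112)² / 112 = 0.0000
χ² = 0.0159 + 0.5030 + 0.2411 + 0.0000 = 0.760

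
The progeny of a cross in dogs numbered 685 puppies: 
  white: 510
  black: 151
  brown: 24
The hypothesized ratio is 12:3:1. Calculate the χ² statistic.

The 12:3:1 ratio has 16 parts, so with N = 685 the expected counts are:
  white: 685 × 12/16 = 513.75
  black: 685 × 3/16 = 128.4375
  brown: 685 × 1/16 = 42.8125
χ² = Σ (O − E)² / E
  white: (510 − 513.75)² / 513.75 = 0.0274
  black: (151 − 128.4375)² / 128.4375 = 3.9635
  brown: (24 − 42.8125)² / 42.8125 = 8.2665
χ² = 0.0274 + 3.9635 + 8.2665 = 12.2574 ≈ 12.257

12.257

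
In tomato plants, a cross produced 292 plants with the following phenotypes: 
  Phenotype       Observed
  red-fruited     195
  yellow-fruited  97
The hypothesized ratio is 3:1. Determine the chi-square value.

Under the 3:1 hypothesis (Σ ratio = 4, N = 292):
  red-fruited: 292 × 3/4 = 219
  yellow-fruited: 292 × 1/4 = 73
χ² = Σ (O − E)² / E
  red-fruited: (195 − 219)² / 219 = 2.6301
  yellow-fruited: (97 − 73)² / 73 = 7.8904
χ² = 2.6301 + 7.8904 = 10.5205 ≈ 10.521

10.521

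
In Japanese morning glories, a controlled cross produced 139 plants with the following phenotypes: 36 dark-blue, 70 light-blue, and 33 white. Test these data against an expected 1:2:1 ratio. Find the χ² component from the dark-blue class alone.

0.045

Under the 1:2:1 hypothesis (Σ ratio = 4, N = 139):
  dark-blue: 139 × 1/4 = 34.75
  light-blue: 139 × 2/4 = 69.5
  white: 139 × 1/4 = 34.75
Contribution of dark-blue: (36 − 34.75)² / 34.75 = 0.0450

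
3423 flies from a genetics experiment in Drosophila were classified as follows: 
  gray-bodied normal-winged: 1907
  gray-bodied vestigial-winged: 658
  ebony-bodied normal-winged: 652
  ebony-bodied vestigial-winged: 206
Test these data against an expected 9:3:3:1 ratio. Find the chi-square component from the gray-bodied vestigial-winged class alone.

Total ratio parts = 16. Expected numbers out of 3423:
  gray-bodied normal-winged: 3423 × 9/16 = 1925.4375
  gray-bodied vestigial-winged: 3423 × 3/16 = 641.8125
  ebony-bodied normal-winged: 3423 × 3/16 = 641.8125
  ebony-bodied vestigial-winged: 3423 × 1/16 = 213.9375
Contribution of gray-bodied vestigial-winged: (658 − 641.8125)² / 641.8125 = 0.4083

0.408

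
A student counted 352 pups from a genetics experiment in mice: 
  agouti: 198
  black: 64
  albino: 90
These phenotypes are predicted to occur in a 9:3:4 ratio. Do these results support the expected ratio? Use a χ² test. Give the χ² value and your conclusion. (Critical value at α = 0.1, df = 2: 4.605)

0.106; consistent

Total ratio parts = 16. Expected numbers out of 352:
  agouti: 352 × 9/16 = 198
  black: 352 × 3/16 = 66
  albino: 352 × 4/16 = 88
χ² = Σ (O − E)² / E
  agouti: (198 − 198)² / 198 = 0.0000
  black: (64 − 66)² / 66 = 0.0606
  albino: (90 − 88)² / 88 = 0.0455
χ² = 0.0000 + 0.0606 + 0.0455 = 0.1061 ≈ 0.106
Degrees of freedom = 3 − 1 = 2; critical value at α = 0.1 is 4.605.
Since 0.106 < 4.605, we fail to reject the null hypothesis — the data are consistent with the 9:3:4 ratio.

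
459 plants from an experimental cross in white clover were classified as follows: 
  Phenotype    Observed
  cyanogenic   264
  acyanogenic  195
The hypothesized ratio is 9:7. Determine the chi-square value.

0.299

The 9:7 ratio has 16 parts, so with N = 459 the expected counts are:
  cyanogenic: 459 × 9/16 = 258.1875
  acyanogenic: 459 × 7/16 = 200.8125
χ² = Σ (O − E)² / E
  cyanogenic: (264 − 258.1875)² / 258.1875 = 0.1309
  acyanogenic: (195 − 200.8125)² / 200.8125 = 0.1682
χ² = 0.1309 + 0.1682 = 0.2991 ≈ 0.299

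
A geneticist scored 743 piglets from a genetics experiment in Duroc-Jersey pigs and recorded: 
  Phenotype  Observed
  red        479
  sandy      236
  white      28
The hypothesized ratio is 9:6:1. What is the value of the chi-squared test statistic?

Under the 9:6:1 hypothesis (Σ ratio = 16, N = 743):
  red: 743 × 9/16 = 417.9375
  sandy: 743 × 6/16 = 278.625
  white: 743 × 1/16 = 46.4375
χ² = Σ (O − E)² / E
  red: (479 − 417.9375)² / 417.9375 = 8.9215
  sandy: (236 − 278.625)² / 278.625 = 6.5209
  white: (28 − 46.4375)² / 46.4375 = 7.3204
χ² = 8.9215 + 6.5209 + 7.3204 = 22.7628 ≈ 22.763

22.763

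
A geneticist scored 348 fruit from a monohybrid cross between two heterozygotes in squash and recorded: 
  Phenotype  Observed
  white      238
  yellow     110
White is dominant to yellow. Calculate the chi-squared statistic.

For a monohybrid cross between heterozygotes with complete dominance, the expected phenotypic ratio is 3:1.
The 3:1 ratio has 4 parts, so with N = 348 the expected counts are:
  white: 348 × 3/4 = 261
  yellow: 348 × 1/4 = 87
χ² = Σ (O − E)² / E
  white: (238 − 261)² / 261 = 2.0268
  yellow: (110 − 87)² / 87 = 6.0805
χ² = 2.0268 + 6.0805 = 8.1073 ≈ 8.107

8.107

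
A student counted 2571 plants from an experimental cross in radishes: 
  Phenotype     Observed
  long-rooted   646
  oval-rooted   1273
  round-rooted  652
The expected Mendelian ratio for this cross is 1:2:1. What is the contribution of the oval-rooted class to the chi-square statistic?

0.122

Total ratio parts = 4. Expected numbers out of 2571:
  long-rooted: 2571 × 1/4 = 642.75
  oval-rooted: 2571 × 2/4 = 1285.5
  round-rooted: 2571 × 1/4 = 642.75
Contribution of oval-rooted: (1273 − 1285.5)² / 1285.5 = 0.1215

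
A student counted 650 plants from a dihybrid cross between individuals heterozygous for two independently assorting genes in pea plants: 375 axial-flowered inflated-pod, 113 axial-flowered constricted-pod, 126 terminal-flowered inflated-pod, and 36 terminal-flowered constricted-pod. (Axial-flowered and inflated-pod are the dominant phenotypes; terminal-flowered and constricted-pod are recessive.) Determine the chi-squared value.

1.553

A dihybrid F₂ with independent assortment and complete dominance at both loci gives a 9:3:3:1 phenotypic ratio.
Under the 9:3:3:1 hypothesis (Σ ratio = 16, N = 650):
  axial-flowered inflated-pod: 650 × 9/16 = 365.625
  axial-flowered constricted-pod: 650 × 3/16 = 121.875
  terminal-flowered inflated-pod: 650 × 3/16 = 121.875
  terminal-flowered constricted-pod: 650 × 1/16 = 40.625
χ² = Σ (O − E)² / E
  axial-flowered inflated-pod: (375 − 365.625)² / 365.625 = 0.2404
  axial-flowered constricted-pod: (113 − 121.875)² / 121.875 = 0.6463
  terminal-flowered inflated-pod: (126 − 121.875)² / 121.875 = 0.1396
  terminal-flowered constricted-pod: (36 − 40.625)² / 40.625 = 0.5265
χ² = 0.2404 + 0.6463 + 0.1396 + 0.5265 = 1.5528 ≈ 1.553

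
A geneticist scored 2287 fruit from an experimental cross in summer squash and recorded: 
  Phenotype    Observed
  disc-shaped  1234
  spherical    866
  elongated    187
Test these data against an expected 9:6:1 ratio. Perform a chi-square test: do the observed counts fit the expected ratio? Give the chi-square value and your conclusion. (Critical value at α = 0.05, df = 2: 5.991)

15.802; not consistent

Total ratio parts = 16. Expected numbers out of 2287:
  disc-shaped: 2287 × 9/16 = 1286.4375
  spherical: 2287 × 6/16 = 857.625
  elongated: 2287 × 1/16 = 142.9375
χ² = Σ (O − E)² / E
  disc-shaped: (1234 − 1286.4375)² / 1286.4375 = 2.1374
  spherical: (866 − 857.625)² / 857.625 = 0.0818
  elongated: (187 − 142.9375)² / 142.9375 = 13.5829
χ² = 2.1374 + 0.0818 + 13.5829 = 15.8021 ≈ 15.802
Degrees of freedom = 3 − 1 = 2; critical value at α = 0.05 is 5.991.
Since 15.802 > 5.991, we reject the null hypothesis — the data do not fit the 9:6:1 ratio.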